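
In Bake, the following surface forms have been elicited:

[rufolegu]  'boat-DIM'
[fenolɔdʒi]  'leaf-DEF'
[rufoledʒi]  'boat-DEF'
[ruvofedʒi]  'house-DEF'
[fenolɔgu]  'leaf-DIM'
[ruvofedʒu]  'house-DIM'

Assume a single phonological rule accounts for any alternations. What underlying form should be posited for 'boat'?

The root 'boat' surfaces as [rufoledʒi] and [rufolegu], with a stem-final [dʒ] ~ [g] alternation.
If /dʒ/ were underlying and a rule turned it into [g] before the DIM suffix, 'house' would also alternate; but it has [dʒ] in both [ruvofedʒi] and [ruvofedʒu].
The underlying segment must be /g/; /g/ becomes palato-alveolar [dʒ] before a front vowel, yielding [dʒ] there.
The underlying form of 'boat' is therefore /rufoleg/.

/rufoleg/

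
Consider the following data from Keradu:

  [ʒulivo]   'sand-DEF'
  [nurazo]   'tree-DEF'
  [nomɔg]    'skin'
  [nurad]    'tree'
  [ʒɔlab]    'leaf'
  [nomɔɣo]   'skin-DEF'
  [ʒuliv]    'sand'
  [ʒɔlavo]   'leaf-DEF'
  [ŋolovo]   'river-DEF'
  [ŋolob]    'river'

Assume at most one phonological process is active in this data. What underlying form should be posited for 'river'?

The stem for 'river' ends in [v] in [ŋolovo] but [b] in [ŋolob].
If /v/ were underlying and a rule turned it into [b] in isolation, 'sand' would also alternate; but it has [v] in both [ʒulivo] and [ʒuliv].
The underlying segment must be /b/; voiced stops become fricatives between vowels, yielding [v] there.
Hence 'river' is /ŋolob/ underlyingly.

/ŋolob/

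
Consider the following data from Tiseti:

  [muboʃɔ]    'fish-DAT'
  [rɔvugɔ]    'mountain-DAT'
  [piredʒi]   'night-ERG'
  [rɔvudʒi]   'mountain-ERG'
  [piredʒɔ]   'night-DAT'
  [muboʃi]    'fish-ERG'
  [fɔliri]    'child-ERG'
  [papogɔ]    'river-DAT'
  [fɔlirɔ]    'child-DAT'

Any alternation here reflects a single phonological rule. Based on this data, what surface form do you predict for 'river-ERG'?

[papodʒi]

In [rɔvudʒi] and [rɔvugɔ] the final segment of 'mountain' alternates: [dʒ] ~ [g].
If /dʒ/ were underlying and a rule turned it into [g] before the DAT suffix, 'night' would also alternate; but it has [dʒ] in both [piredʒi] and [piredʒɔ].
Therefore /g/ is basic and [dʒ] is derived by palatalization before a front vowel (/g/ becomes palato-alveolar [dʒ] before a front vowel).
The one attested form of 'river', [papogɔ], shows underlying /papog/. Applying the same rule before a front vowel gives [papodʒi].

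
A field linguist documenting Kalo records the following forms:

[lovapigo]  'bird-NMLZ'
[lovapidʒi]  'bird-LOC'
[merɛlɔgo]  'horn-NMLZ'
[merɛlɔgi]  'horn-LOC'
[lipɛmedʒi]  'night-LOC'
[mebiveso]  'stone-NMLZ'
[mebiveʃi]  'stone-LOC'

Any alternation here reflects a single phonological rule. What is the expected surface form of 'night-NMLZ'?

The root 'bird' surfaces as [lovapigo] and [lovapidʒi], with a stem-final [g] ~ [dʒ] alternation.
Compare 'horn', with invariant [g] in [merɛlɔgo] and [merɛlɔgi]: an analysis with underlying /g/ and a rule producing [dʒ] before the LOC suffix would wrongly predict alternation here too.
Therefore /dʒ/ is basic and [g] is derived by depalatalization (palato-alveolar /dʒ/ and /ʃ/ become [g] and [s] when no front vowel follows).
The one attested form of 'night', [lipɛmedʒi], shows underlying /lipɛmedʒ/. Applying the same rule when no front vowel follows gives [lipɛmego].

[lipɛmego]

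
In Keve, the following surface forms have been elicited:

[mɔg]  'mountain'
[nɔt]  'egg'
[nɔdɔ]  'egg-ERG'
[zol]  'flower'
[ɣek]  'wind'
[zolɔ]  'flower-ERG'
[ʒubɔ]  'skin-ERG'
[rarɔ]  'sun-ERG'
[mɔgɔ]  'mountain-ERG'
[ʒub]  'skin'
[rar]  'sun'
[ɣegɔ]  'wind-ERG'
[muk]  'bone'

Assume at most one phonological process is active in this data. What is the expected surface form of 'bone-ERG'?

[mugɔ]

'wind' shows [g] ~ [k] at the end of the stem ([ɣegɔ] vs [ɣek]).
If /g/ were underlying and a rule turned it into [k] in isolation, 'mountain' would also alternate; but it has [g] in both [mɔgɔ] and [mɔg].
So /k/ is underlying, and a rule of intervocalic voicing — voiceless stops become voiced between vowels — gives [g].
The one attested form of 'bone', [muk], shows underlying /muk/. Applying the same rule between vowels gives [mugɔ].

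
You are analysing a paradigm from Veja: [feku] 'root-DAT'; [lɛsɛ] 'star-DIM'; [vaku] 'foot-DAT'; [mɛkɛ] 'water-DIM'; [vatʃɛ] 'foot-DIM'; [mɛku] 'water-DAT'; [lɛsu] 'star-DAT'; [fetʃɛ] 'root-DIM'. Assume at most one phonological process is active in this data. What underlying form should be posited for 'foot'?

In [vatʃɛ] and [vaku] the final segment of 'foot' alternates: [tʃ] ~ [k].
Compare 'water', with invariant [k] in [mɛkɛ] and [mɛku]: an analysis with underlying /k/ and a rule producing [tʃ] before the DIM suffix would wrongly predict alternation here too.
The underlying segment must be /tʃ/; palato-alveolar /tʃ/ becomes [k] when no front vowel follows, yielding [k] there.

/vatʃ/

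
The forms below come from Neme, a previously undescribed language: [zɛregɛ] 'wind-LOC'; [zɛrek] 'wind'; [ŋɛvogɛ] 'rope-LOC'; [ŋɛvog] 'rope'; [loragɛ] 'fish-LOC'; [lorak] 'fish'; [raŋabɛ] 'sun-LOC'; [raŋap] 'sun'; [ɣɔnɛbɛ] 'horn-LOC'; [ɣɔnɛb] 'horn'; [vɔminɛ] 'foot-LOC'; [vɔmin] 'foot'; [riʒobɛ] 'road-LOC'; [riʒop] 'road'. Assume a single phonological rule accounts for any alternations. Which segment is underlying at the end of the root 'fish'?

/k/

The root 'fish' surfaces as [loragɛ] and [lorak], with a stem-final [g] ~ [k] alternation.
Compare 'rope', with invariant [g] in [ŋɛvogɛ] and [ŋɛvog]: an analysis with underlying /g/ and a rule producing [k] in isolation would wrongly predict alternation here too.
The alternation reflects intervocalic voicing: voiceless stops become voiced between vowels. /k/ is underlying.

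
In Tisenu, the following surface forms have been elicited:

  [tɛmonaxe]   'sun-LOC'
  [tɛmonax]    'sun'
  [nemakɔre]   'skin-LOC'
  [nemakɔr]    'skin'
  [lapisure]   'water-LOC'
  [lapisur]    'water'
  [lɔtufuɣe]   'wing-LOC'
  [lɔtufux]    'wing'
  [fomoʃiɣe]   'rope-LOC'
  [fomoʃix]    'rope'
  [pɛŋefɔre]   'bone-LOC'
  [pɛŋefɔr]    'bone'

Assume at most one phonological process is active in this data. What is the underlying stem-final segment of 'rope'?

In [fomoʃiɣe] and [fomoʃix] the final segment of 'rope' alternates: [ɣ] ~ [x].
If /x/ were underlying and a rule turned it into [ɣ] before the LOC suffix, 'sun' would also alternate; but it has [x] in both [tɛmonaxe] and [tɛmonax].
The underlying segment must be /ɣ/; voiced obstruents become voiceless word-finally, yielding [x] there.

/ɣ/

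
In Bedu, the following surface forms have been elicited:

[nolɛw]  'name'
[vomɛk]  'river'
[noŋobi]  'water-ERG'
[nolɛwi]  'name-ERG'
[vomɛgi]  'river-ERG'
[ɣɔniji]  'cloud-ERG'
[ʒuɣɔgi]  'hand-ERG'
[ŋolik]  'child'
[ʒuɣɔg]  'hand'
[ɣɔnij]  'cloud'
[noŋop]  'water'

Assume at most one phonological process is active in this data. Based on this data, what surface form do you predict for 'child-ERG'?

[ŋoligi]

The stem for 'river' ends in [g] in [vomɛgi] but [k] in [vomɛk].
If /g/ were underlying and a rule turned it into [k] in isolation, 'hand' would also alternate; but it has [g] in both [ʒuɣɔgi] and [ʒuɣɔg].
Therefore /k/ is basic and [g] is derived by intervocalic voicing (voiceless stops become voiced between vowels).
From [ŋolik] the stem 'child' is /ŋolik/; between vowels this yields [ŋoligi].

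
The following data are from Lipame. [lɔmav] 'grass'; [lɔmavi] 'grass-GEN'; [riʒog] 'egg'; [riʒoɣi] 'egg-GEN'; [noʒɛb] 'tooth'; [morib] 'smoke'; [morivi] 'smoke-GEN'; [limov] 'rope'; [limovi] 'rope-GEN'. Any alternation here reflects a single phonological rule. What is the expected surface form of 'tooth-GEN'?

[noʒɛvi]

In [morib] and [morivi] the final segment of 'smoke' alternates: [b] ~ [v].
If /v/ were underlying and a rule turned it into [b] in isolation, 'rope' would also alternate; but it has [v] in both [limov] and [limovi].
The alternation reflects intervocalic spirantization: voiced stops become fricatives between vowels. /b/ is underlying.
From [noʒɛb] the stem 'tooth' is /noʒɛb/; between vowels this yields [noʒɛvi].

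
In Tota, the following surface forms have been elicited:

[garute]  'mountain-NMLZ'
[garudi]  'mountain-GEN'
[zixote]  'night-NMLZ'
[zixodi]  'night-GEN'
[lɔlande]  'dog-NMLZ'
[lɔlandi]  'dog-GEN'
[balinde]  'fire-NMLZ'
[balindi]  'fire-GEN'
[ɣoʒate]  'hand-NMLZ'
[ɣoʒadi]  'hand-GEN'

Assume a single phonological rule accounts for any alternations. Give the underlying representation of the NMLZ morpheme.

/-te/

The NMLZ suffix surfaces as [-de] and [-te], depending on the final segment of the stem.
By contrast the GEN suffix keeps its initial [d] throughout — that segment must be underlying.
The NMLZ suffix is therefore /-te/ underlyingly, with post-nasal voicing: voiceless stops become voiced after a nasal.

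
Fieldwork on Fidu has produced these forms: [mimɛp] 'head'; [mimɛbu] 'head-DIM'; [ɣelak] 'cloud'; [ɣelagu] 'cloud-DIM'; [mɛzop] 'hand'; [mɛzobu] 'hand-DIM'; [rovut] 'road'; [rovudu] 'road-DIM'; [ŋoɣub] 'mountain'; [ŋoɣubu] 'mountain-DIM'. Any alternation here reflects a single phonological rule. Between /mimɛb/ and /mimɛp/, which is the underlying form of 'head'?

The stem for 'head' ends in [p] in [mimɛp] but [b] in [mimɛbu].
But 'mountain' keeps [b] in both environments ([ŋoɣub], [ŋoɣubu]), so there is no rule changing /b/ to [p] in isolation.
The alternation reflects intervocalic voicing: voiceless stops become voiced between vowels. /p/ is underlying.

/mimɛp/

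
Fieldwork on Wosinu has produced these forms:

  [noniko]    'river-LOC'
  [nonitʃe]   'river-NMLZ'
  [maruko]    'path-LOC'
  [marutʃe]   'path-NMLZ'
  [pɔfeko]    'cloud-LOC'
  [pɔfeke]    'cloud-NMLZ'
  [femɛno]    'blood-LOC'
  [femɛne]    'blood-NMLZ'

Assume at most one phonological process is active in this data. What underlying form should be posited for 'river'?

/nonitʃ/

The stem for 'river' ends in [k] in [noniko] but [tʃ] in [nonitʃe].
The stem 'cloud' ([pɔfeko], [pɔfeke]) shows [k] unchanged in both environments, so [k] cannot be basic with [tʃ] derived before the NMLZ suffix.
The underlying segment must be /tʃ/; palato-alveolar /tʃ/ becomes [k] when no front vowel follows, yielding [k] there.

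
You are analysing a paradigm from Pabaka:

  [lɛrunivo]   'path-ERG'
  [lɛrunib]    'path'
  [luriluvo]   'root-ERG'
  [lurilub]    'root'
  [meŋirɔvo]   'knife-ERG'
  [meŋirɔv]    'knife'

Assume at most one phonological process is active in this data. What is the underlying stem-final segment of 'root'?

The stem for 'root' ends in [v] in [luriluvo] but [b] in [lurilub].
Compare 'knife', with invariant [v] in [meŋirɔvo] and [meŋirɔv]: an analysis with underlying /v/ and a rule producing [b] in isolation would wrongly predict alternation here too.
So /b/ is underlying, and a rule of intervocalic spirantization — voiced stops become fricatives between vowels — gives [v].

/b/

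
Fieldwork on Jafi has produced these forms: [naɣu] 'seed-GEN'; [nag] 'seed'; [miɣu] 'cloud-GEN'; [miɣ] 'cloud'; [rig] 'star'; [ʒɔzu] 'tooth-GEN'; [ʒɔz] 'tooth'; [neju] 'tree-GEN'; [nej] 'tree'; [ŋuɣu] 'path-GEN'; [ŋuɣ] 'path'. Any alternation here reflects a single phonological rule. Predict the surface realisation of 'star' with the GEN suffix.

The stem for 'seed' ends in [ɣ] in [naɣu] but [g] in [nag].
Compare 'path', with invariant [ɣ] in [ŋuɣu] and [ŋuɣ]: an analysis with underlying /ɣ/ and a rule producing [g] in isolation would wrongly predict alternation here too.
Therefore /g/ is basic and [ɣ] is derived by intervocalic spirantization (voiced stops become fricatives between vowels).
The one attested form of 'star', [rig], shows underlying /rig/. Applying the same rule between vowels gives [riɣu].

[riɣu]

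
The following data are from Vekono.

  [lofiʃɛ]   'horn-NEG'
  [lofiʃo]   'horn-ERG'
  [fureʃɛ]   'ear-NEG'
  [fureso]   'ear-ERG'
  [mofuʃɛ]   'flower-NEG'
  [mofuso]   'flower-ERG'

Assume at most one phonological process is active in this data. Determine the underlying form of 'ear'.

/fures/

'ear' shows [ʃ] ~ [s] at the end of the stem ([fureʃɛ] vs [fureso]).
If /ʃ/ were underlying and a rule turned it into [s] before the ERG suffix, 'horn' would also alternate; but it has [ʃ] in both [lofiʃɛ] and [lofiʃo].
So /s/ is underlying, and a rule of palatalization before a front vowel — /s/ becomes palato-alveolar [ʃ] before a front vowel — gives [ʃ].
Hence 'ear' is /fures/ underlyingly.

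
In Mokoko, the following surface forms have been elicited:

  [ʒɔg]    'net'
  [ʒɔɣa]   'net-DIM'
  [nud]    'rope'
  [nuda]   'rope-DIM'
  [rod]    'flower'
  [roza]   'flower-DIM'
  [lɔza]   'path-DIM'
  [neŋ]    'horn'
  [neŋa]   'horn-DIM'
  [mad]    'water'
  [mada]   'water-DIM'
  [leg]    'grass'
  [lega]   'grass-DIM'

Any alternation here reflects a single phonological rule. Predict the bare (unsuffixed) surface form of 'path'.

In [rod] and [roza] the final segment of 'flower' alternates: [d] ~ [z].
The stem 'water' ([mad], [mada]) shows [d] unchanged in both environments, so [d] cannot be basic with [z] derived before the DIM suffix.
So /z/ is underlying, and a rule of word-final hardening — voiced fricatives become stops word-finally — gives [d].
The one attested form of 'path', [lɔza], shows underlying /lɔz/. Applying the same rule word-finally gives [lɔd].

[lɔd]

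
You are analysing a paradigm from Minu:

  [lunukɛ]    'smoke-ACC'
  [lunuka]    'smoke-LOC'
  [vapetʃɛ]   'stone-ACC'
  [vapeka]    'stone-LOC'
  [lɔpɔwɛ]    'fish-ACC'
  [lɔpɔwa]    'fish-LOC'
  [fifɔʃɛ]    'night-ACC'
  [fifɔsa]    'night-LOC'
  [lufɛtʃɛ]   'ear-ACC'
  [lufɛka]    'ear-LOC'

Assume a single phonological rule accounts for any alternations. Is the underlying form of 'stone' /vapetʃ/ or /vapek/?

In [vapetʃɛ] and [vapeka] the final segment of 'stone' alternates: [tʃ] ~ [k].
But 'smoke' keeps [k] in both environments ([lunukɛ], [lunuka]), so there is no rule changing /k/ to [tʃ] before the ACC suffix.
The underlying segment must be /tʃ/; palato-alveolar /tʃ/ and /ʃ/ become [k] and [s] when no front vowel follows, yielding [k] there.

/vapetʃ/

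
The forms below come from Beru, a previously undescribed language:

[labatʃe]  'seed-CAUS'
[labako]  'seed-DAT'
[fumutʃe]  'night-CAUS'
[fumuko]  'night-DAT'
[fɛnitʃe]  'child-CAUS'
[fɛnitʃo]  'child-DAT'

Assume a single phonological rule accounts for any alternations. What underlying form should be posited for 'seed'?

'seed' shows [tʃ] ~ [k] at the end of the stem ([labatʃe] vs [labako]).
But 'child' keeps [tʃ] in both environments ([fɛnitʃe], [fɛnitʃo]), so there is no rule changing /tʃ/ to [k] before the DAT suffix.
Therefore /k/ is basic and [tʃ] is derived by palatalization before a front vowel (/k/ becomes palato-alveolar [tʃ] before a front vowel).
Hence 'seed' is /labak/ underlyingly.

/labak/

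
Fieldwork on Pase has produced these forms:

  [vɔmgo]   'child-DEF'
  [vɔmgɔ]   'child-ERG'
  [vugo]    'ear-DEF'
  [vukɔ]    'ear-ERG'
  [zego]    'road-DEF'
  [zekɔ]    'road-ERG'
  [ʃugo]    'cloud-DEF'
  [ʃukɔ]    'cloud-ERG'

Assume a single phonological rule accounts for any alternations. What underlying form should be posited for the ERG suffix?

/-kɔ/

The ERG suffix surfaces as [-gɔ] and [-kɔ], depending on the final segment of the stem.
The DEF suffix, which begins with [g], is invariant after every stem; so [g] is not altered by any rule here.
The ERG suffix is therefore /-kɔ/ underlyingly, with post-nasal voicing: voiceless stops become voiced after a nasal.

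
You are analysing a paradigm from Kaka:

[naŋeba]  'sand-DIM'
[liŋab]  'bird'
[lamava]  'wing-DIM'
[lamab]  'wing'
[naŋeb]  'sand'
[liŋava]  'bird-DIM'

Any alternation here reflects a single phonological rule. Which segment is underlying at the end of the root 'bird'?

/v/

In [liŋava] and [liŋab] the final segment of 'bird' alternates: [v] ~ [b].
Compare 'sand', with invariant [b] in [naŋeba] and [naŋeb]: an analysis with underlying /b/ and a rule producing [v] before the DIM suffix would wrongly predict alternation here too.
The alternation reflects word-final hardening: voiced fricatives become stops word-finally. /v/ is underlying.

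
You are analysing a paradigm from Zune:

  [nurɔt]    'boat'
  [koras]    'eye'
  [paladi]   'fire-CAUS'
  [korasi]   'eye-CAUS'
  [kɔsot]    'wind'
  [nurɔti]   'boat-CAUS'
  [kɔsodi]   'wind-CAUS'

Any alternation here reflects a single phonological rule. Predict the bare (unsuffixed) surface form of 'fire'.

The stem for 'wind' ends in [d] in [kɔsodi] but [t] in [kɔsot].
But 'boat' keeps [t] in both environments ([nurɔti], [nurɔt]), so there is no rule changing /t/ to [d] before the CAUS suffix.
The alternation reflects word-final obstruent devoicing: voiced obstruents become voiceless word-finally. /d/ is underlying.
From [paladi] the stem 'fire' is /palad/; word-finally this yields [palat].

[palat]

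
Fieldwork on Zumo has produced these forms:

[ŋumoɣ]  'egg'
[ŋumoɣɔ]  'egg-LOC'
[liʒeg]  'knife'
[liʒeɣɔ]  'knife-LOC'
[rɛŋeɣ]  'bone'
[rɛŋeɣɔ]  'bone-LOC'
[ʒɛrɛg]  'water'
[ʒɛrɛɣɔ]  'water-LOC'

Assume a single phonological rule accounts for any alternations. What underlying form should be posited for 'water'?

/ʒɛrɛg/

The root 'water' surfaces as [ʒɛrɛg] and [ʒɛrɛɣɔ], with a stem-final [g] ~ [ɣ] alternation.
But 'bone' keeps [ɣ] in both environments ([rɛŋeɣ], [rɛŋeɣɔ]), so there is no rule changing /ɣ/ to [g] in isolation.
So /g/ is underlying, and a rule of intervocalic spirantization — voiced stops become fricatives between vowels — gives [ɣ].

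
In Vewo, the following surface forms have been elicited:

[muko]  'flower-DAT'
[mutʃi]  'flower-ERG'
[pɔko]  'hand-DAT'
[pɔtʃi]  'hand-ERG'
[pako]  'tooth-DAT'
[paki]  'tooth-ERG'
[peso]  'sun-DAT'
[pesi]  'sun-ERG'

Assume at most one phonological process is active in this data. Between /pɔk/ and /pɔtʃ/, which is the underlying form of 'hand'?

The root 'hand' surfaces as [pɔko] and [pɔtʃi], with a stem-final [k] ~ [tʃ] alternation.
The stem 'tooth' ([pako], [paki]) shows [k] unchanged in both environments, so [k] cannot be basic with [tʃ] derived before the ERG suffix.
The underlying segment must be /tʃ/; palato-alveolar /tʃ/ becomes [k] when no front vowel follows, yielding [k] there.

/pɔtʃ/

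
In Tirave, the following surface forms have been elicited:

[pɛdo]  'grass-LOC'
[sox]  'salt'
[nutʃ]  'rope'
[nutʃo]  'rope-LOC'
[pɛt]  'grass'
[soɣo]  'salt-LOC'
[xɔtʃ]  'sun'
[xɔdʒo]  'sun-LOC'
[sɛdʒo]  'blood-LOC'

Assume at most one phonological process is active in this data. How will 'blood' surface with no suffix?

In [xɔdʒo] and [xɔtʃ] the final segment of 'sun' alternates: [dʒ] ~ [tʃ].
If /tʃ/ were underlying and a rule turned it into [dʒ] before the LOC suffix, 'rope' would also alternate; but it has [tʃ] in both [nutʃo] and [nutʃ].
Therefore /dʒ/ is basic and [tʃ] is derived by word-final obstruent devoicing (voiced obstruents become voiceless word-finally).
From [sɛdʒo] the stem 'blood' is /sɛdʒ/; word-finally this yields [sɛtʃ].

[sɛtʃ]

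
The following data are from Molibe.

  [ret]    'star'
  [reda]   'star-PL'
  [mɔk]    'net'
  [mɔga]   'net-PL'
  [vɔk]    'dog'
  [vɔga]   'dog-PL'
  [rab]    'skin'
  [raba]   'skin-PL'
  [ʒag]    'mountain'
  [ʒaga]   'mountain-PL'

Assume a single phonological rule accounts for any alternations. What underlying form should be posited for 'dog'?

'dog' shows [k] ~ [g] at the end of the stem ([vɔk] vs [vɔga]).
The stem 'mountain' ([ʒag], [ʒaga]) shows [g] unchanged in both environments, so [g] cannot be basic with [k] derived in isolation.
The underlying segment must be /k/; voiceless stops become voiced between vowels, yielding [g] there.
Hence 'dog' is /vɔk/ underlyingly.

/vɔk/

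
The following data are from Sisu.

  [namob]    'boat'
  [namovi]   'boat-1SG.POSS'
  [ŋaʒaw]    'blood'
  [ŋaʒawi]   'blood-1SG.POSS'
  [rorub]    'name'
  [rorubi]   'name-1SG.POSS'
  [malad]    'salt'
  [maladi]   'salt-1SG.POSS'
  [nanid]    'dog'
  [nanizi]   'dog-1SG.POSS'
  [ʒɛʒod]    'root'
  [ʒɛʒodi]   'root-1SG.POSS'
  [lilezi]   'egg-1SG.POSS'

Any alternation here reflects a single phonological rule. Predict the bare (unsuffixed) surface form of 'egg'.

[liled]

In [nanid] and [nanizi] the final segment of 'dog' alternates: [d] ~ [z].
But 'salt' keeps [d] in both environments ([malad], [maladi]), so there is no rule changing /d/ to [z] before the 1SG.POSS suffix.
The alternation reflects word-final hardening: voiced fricatives become stops word-finally. /z/ is underlying.
The one attested form of 'egg', [lilezi], shows underlying /lilez/. Applying the same rule word-finally gives [liled].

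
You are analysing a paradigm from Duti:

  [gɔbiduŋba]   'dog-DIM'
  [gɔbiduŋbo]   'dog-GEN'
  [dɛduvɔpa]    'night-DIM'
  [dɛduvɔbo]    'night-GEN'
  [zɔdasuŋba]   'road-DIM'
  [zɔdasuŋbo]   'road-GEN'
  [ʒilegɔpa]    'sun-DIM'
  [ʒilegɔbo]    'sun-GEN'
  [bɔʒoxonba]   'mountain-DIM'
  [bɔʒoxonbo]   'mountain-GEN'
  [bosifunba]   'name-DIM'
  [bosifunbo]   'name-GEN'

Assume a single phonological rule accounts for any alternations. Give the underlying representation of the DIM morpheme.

/-pa/

The DIM morpheme has two allomorphs, [-ba] and [-pa].
The GEN suffix, which begins with [b], is invariant after every stem; so [b] is not altered by any rule here.
So the underlying form is /-pa/, and voiceless stops become voiced after a nasal.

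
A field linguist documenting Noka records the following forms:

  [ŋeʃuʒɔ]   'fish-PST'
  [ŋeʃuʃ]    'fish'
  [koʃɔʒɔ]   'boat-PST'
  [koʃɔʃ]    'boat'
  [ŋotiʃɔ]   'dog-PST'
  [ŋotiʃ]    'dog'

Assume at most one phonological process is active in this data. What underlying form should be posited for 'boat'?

In [koʃɔʒɔ] and [koʃɔʃ] the final segment of 'boat' alternates: [ʒ] ~ [ʃ].
Compare 'dog', with invariant [ʃ] in [ŋotiʃɔ] and [ŋotiʃ]: an analysis with underlying /ʃ/ and a rule producing [ʒ] before the PST suffix would wrongly predict alternation here too.
The underlying segment must be /ʒ/; voiced obstruents become voiceless word-finally, yielding [ʃ] there.
So 'boat' = /koʃɔʒ/.

/koʃɔʒ/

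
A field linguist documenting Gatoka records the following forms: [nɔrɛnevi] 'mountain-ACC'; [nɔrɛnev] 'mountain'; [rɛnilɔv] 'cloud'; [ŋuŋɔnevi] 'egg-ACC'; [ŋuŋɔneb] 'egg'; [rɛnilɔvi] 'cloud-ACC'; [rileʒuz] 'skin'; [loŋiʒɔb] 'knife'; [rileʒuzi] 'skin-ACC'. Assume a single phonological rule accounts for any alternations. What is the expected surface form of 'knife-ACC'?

[loŋiʒɔvi]

In [ŋuŋɔnevi] and [ŋuŋɔneb] the final segment of 'egg' alternates: [v] ~ [b].
But 'mountain' keeps [v] in both environments ([nɔrɛnevi], [nɔrɛnev]), so there is no rule changing /v/ to [b] in isolation.
So /b/ is underlying, and a rule of intervocalic spirantization — voiced stops become fricatives between vowels — gives [v].
From [loŋiʒɔb] the stem 'knife' is /loŋiʒɔb/; between vowels this yields [loŋiʒɔvi].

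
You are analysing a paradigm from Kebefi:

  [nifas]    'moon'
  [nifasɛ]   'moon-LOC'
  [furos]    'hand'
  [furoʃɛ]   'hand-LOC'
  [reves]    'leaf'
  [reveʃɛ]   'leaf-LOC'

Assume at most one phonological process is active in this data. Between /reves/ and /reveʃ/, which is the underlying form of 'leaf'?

In [reves] and [reveʃɛ] the final segment of 'leaf' alternates: [s] ~ [ʃ].
The stem 'moon' ([nifas], [nifasɛ]) shows [s] unchanged in both environments, so [s] cannot be basic with [ʃ] derived before the LOC suffix.
The underlying segment must be /ʃ/; palato-alveolar /ʃ/ becomes [s] when no front vowel follows, yielding [s] there.

/reveʃ/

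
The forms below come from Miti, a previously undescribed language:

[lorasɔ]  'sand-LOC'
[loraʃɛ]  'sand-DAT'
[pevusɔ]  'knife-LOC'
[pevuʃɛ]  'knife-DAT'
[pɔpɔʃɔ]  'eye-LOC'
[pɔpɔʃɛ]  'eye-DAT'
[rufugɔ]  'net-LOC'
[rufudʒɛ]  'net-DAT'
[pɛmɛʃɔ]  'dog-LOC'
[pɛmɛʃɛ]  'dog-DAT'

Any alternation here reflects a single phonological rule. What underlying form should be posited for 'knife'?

The root 'knife' surfaces as [pevusɔ] and [pevuʃɛ], with a stem-final [s] ~ [ʃ] alternation.
If /ʃ/ were underlying and a rule turned it into [s] before the LOC suffix, 'dog' would also alternate; but it has [ʃ] in both [pɛmɛʃɔ] and [pɛmɛʃɛ].
The alternation reflects palatalization before a front vowel: /g/ and /s/ become palato-alveolar [dʒ] and [ʃ] before a front vowel. /s/ is underlying.
So 'knife' = /pevus/.

/pevus/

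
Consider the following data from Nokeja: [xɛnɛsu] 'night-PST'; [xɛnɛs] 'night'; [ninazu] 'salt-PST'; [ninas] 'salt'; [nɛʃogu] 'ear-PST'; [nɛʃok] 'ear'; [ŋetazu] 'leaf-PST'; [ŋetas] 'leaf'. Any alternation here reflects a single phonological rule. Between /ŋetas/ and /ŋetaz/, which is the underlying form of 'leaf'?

The stem for 'leaf' ends in [z] in [ŋetazu] but [s] in [ŋetas].
Compare 'night', with invariant [s] in [xɛnɛsu] and [xɛnɛs]: an analysis with underlying /s/ and a rule producing [z] before the PST suffix would wrongly predict alternation here too.
Therefore /z/ is basic and [s] is derived by word-final obstruent devoicing (voiced obstruents become voiceless word-finally).

/ŋetaz/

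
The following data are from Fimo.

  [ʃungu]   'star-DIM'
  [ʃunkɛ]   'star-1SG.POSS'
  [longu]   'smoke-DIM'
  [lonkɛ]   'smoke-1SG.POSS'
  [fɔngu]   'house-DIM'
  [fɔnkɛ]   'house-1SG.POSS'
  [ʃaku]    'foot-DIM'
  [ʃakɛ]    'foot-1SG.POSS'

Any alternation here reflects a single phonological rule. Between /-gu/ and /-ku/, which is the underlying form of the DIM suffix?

The DIM suffix surfaces as [-gu] and [-ku], depending on the final segment of the stem.
By contrast the 1SG.POSS suffix keeps its initial [k] throughout — that segment must be underlying.
The DIM suffix is therefore /-gu/ underlyingly, with post-vocalic devoicing: voiced stops become voiceless after a vowel.

/-gu/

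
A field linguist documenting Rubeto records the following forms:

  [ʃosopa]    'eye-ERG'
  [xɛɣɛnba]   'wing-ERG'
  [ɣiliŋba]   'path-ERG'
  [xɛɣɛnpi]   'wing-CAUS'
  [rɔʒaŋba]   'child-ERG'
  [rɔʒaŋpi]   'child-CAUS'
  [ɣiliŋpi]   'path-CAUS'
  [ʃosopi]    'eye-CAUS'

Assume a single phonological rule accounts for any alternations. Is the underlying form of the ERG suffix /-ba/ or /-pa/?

/-ba/

The ERG suffix surfaces as [-ba] and [-pa], depending on the final segment of the stem.
The CAUS suffix, which begins with [p], is invariant after every stem; so [p] is not altered by any rule here.
The ERG suffix is therefore /-ba/ underlyingly, with post-vocalic devoicing: voiced stops become voiceless after a vowel.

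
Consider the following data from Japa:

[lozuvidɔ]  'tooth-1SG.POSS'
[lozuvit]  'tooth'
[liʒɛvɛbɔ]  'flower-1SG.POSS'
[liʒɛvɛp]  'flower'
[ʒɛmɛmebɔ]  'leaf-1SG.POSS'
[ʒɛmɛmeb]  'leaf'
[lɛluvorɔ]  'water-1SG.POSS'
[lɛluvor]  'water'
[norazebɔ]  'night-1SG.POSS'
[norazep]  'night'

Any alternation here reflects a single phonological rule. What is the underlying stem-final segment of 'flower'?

/p/

The root 'flower' surfaces as [liʒɛvɛbɔ] and [liʒɛvɛp], with a stem-final [b] ~ [p] alternation.
Compare 'leaf', with invariant [b] in [ʒɛmɛmebɔ] and [ʒɛmɛmeb]: an analysis with underlying /b/ and a rule producing [p] in isolation would wrongly predict alternation here too.
The underlying segment must be /p/; voiceless stops become voiced between vowels, yielding [b] there.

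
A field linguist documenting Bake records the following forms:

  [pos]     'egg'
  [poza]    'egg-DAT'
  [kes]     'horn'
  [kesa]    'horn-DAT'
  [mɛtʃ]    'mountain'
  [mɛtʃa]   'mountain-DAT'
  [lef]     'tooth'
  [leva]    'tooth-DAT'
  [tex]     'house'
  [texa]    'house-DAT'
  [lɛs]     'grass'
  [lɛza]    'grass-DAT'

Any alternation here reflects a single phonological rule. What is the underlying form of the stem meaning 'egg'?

/poz/

'egg' shows [s] ~ [z] at the end of the stem ([pos] vs [poza]).
Compare 'horn', with invariant [s] in [kes] and [kesa]: an analysis with underlying /s/ and a rule producing [z] before the DAT suffix would wrongly predict alternation here too.
Therefore /z/ is basic and [s] is derived by word-final obstruent devoicing (voiced obstruents become voiceless word-finally).
Hence 'egg' is /poz/ underlyingly.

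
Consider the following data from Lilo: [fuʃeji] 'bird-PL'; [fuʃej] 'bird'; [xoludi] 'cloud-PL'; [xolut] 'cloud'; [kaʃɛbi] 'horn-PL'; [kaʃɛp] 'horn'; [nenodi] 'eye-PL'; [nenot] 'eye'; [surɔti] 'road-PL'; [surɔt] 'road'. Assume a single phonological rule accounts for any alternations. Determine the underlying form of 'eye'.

'eye' shows [d] ~ [t] at the end of the stem ([nenodi] vs [nenot]).
If /t/ were underlying and a rule turned it into [d] before the PL suffix, 'road' would also alternate; but it has [t] in both [surɔti] and [surɔt].
The alternation reflects word-final obstruent devoicing: voiced obstruents become voiceless word-finally. /d/ is underlying.

/nenod/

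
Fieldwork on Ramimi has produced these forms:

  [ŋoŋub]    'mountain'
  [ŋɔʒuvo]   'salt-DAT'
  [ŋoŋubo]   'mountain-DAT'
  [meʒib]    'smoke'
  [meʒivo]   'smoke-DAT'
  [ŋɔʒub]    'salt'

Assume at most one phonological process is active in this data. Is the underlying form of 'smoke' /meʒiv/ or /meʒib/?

In [meʒib] and [meʒivo] the final segment of 'smoke' alternates: [b] ~ [v].
But 'mountain' keeps [b] in both environments ([ŋoŋub], [ŋoŋubo]), so there is no rule changing /b/ to [v] before the DAT suffix.
The underlying segment must be /v/; voiced fricatives become stops word-finally, yielding [b] there.

/meʒiv/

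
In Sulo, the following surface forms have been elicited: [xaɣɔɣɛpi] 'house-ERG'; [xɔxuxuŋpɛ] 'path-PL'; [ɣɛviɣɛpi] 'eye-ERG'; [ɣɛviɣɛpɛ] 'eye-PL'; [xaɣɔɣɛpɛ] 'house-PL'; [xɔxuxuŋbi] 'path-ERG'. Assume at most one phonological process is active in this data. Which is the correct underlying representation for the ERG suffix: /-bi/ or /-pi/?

/-bi/

The ERG suffix surfaces as [-bi] and [-pi], depending on the final segment of the stem.
By contrast the PL suffix keeps its initial [p] throughout — that segment must be underlying.
So the underlying form is /-bi/, and voiced stops become voiceless after a vowel.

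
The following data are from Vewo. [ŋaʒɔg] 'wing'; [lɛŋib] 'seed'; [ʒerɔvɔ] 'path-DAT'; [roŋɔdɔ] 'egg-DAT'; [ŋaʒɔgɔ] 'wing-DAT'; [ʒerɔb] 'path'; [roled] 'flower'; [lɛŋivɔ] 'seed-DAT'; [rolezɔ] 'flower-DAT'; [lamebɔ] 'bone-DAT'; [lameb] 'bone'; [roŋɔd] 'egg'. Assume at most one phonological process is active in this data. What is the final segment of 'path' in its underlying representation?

The stem for 'path' ends in [b] in [ʒerɔb] but [v] in [ʒerɔvɔ].
But 'bone' keeps [b] in both environments ([lameb], [lamebɔ]), so there is no rule changing /b/ to [v] before the DAT suffix.
Therefore /v/ is basic and [b] is derived by word-final hardening (voiced fricatives become stops word-finally).

/v/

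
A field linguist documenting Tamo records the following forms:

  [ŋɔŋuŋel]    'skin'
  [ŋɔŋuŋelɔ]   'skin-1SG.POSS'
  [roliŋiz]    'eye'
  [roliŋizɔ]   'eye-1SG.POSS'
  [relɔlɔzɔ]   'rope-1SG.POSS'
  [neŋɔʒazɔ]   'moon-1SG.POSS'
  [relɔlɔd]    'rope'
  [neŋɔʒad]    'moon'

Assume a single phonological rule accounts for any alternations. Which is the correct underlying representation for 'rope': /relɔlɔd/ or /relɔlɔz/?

The stem for 'rope' ends in [z] in [relɔlɔzɔ] but [d] in [relɔlɔd].
The stem 'eye' ([roliŋizɔ], [roliŋiz]) shows [z] unchanged in both environments, so [z] cannot be basic with [d] derived in isolation.
The underlying segment must be /d/; voiced stops become fricatives between vowels, yielding [z] there.

/relɔlɔd/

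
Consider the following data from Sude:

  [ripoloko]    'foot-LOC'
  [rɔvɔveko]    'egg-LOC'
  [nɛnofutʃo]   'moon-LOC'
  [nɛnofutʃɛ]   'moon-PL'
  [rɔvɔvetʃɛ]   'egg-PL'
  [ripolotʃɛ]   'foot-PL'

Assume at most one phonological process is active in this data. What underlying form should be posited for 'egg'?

The stem for 'egg' ends in [tʃ] in [rɔvɔvetʃɛ] but [k] in [rɔvɔveko].
But 'moon' keeps [tʃ] in both environments ([nɛnofutʃɛ], [nɛnofutʃo]), so there is no rule changing /tʃ/ to [k] before the LOC suffix.
So /k/ is underlying, and a rule of palatalization before a front vowel — /k/ becomes palato-alveolar [tʃ] before a front vowel — gives [tʃ].

/rɔvɔvek/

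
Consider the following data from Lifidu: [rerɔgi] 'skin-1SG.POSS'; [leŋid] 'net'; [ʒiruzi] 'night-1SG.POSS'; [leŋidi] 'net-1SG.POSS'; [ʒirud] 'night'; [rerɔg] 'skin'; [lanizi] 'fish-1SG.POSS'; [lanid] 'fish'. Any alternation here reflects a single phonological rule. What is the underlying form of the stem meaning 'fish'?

'fish' shows [z] ~ [d] at the end of the stem ([lanizi] vs [lanid]).
The stem 'net' ([leŋidi], [leŋid]) shows [d] unchanged in both environments, so [d] cannot be basic with [z] derived before the 1SG.POSS suffix.
The alternation reflects word-final hardening: voiced fricatives become stops word-finally. /z/ is underlying.
The underlying form of 'fish' is therefore /laniz/.

/laniz/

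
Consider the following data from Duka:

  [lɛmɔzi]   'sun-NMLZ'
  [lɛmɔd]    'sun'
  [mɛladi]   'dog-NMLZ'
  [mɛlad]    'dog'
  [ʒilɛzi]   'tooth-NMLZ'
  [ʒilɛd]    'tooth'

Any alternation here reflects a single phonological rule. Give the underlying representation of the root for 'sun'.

/lɛmɔz/

The stem for 'sun' ends in [z] in [lɛmɔzi] but [d] in [lɛmɔd].
Compare 'dog', with invariant [d] in [mɛladi] and [mɛlad]: an analysis with underlying /d/ and a rule producing [z] before the NMLZ suffix would wrongly predict alternation here too.
So /z/ is underlying, and a rule of word-final hardening — voiced fricatives become stops word-finally — gives [d].
So 'sun' = /lɛmɔz/.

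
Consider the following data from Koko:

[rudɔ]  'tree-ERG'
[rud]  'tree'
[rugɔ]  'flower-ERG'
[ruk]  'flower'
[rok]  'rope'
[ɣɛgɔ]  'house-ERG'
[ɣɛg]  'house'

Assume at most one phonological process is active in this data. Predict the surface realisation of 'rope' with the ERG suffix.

[rogɔ]

'flower' shows [g] ~ [k] at the end of the stem ([rugɔ] vs [ruk]).
Compare 'house', with invariant [g] in [ɣɛgɔ] and [ɣɛg]: an analysis with underlying /g/ and a rule producing [k] in isolation would wrongly predict alternation here too.
So /k/ is underlying, and a rule of intervocalic voicing — voiceless stops become voiced between vowels — gives [g].
From [rok] the stem 'rope' is /rok/; between vowels this yields [rogɔ].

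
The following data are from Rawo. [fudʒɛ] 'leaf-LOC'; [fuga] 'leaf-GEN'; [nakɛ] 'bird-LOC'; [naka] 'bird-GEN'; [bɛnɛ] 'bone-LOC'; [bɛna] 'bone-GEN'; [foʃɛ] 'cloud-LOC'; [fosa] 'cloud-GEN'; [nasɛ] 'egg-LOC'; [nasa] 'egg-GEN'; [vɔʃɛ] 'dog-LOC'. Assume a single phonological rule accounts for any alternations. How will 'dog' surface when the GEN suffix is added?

[vɔsa]

'cloud' shows [ʃ] ~ [s] at the end of the stem ([foʃɛ] vs [fosa]).
If /s/ were underlying and a rule turned it into [ʃ] before the LOC suffix, 'egg' would also alternate; but it has [s] in both [nasɛ] and [nasa].
The alternation reflects depalatalization: palato-alveolar /dʒ/ and /ʃ/ become [g] and [s] when no front vowel follows. /ʃ/ is underlying.
From [vɔʃɛ] the stem 'dog' is /vɔʃ/; when no front vowel follows this yields [vɔsa].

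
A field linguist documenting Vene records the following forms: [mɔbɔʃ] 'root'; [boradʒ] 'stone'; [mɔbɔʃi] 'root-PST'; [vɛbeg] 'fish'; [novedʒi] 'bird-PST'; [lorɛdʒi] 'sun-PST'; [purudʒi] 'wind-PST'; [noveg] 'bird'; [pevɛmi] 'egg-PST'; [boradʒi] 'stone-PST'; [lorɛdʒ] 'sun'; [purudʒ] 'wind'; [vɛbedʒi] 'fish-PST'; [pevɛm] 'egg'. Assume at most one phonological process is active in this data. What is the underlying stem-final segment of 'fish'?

The root 'fish' surfaces as [vɛbedʒi] and [vɛbeg], with a stem-final [dʒ] ~ [g] alternation.
But 'wind' keeps [dʒ] in both environments ([purudʒi], [purudʒ]), so there is no rule changing /dʒ/ to [g] in isolation.
The alternation reflects palatalization before a front vowel: /g/ becomes palato-alveolar [dʒ] before a front vowel. /g/ is underlying.

/g/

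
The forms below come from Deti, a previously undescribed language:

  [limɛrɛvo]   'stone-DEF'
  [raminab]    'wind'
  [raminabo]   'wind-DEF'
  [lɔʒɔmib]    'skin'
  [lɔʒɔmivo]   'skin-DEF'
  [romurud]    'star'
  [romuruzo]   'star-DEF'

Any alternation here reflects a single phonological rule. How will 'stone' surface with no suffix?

[limɛrɛb]

The root 'skin' surfaces as [lɔʒɔmib] and [lɔʒɔmivo], with a stem-final [b] ~ [v] alternation.
If /b/ were underlying and a rule turned it into [v] before the DEF suffix, 'wind' would also alternate; but it has [b] in both [raminab] and [raminabo].
Therefore /v/ is basic and [b] is derived by word-final hardening (voiced fricatives become stops word-finally).
From [limɛrɛvo] the stem 'stone' is /limɛrɛv/; word-finally this yields [limɛrɛb].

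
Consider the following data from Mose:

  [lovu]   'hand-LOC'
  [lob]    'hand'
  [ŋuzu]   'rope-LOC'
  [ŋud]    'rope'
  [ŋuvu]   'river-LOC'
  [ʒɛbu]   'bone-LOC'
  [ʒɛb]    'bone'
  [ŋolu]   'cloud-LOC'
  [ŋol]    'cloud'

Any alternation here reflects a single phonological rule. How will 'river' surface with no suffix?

[ŋub]

The root 'hand' surfaces as [lovu] and [lob], with a stem-final [v] ~ [b] alternation.
Compare 'bone', with invariant [b] in [ʒɛbu] and [ʒɛb]: an analysis with underlying /b/ and a rule producing [v] before the LOC suffix would wrongly predict alternation here too.
Therefore /v/ is basic and [b] is derived by word-final hardening (voiced fricatives become stops word-finally).
The one attested form of 'river', [ŋuvu], shows underlying /ŋuv/. Applying the same rule word-finally gives [ŋub].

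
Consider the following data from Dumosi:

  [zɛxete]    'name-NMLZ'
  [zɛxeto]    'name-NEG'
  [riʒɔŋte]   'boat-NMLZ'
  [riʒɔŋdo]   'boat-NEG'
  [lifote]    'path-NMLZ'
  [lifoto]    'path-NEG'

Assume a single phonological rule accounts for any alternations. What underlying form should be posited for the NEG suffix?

/-do/

The NEG suffix surfaces as [-do] and [-to], depending on the final segment of the stem.
The NMLZ suffix, which begins with [t], is invariant after every stem; so [t] is not altered by any rule here.
So the underlying form is /-do/, and voiced stops become voiceless after a vowel.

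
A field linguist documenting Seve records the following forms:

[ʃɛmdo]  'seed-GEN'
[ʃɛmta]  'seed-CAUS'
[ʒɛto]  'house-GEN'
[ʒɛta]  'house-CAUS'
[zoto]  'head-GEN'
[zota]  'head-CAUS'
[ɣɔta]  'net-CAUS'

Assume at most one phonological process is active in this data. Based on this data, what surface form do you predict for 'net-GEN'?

The GEN suffix surfaces as [-do] and [-to], depending on the final segment of the stem.
By contrast the CAUS suffix keeps its initial [t] throughout — that segment must be underlying.
So the underlying form is /-do/, and voiced stops become voiceless after a vowel.
After 'net', which ends in a vowel, the suffix surfaces as [-to], giving [ɣɔto].

[ɣɔto]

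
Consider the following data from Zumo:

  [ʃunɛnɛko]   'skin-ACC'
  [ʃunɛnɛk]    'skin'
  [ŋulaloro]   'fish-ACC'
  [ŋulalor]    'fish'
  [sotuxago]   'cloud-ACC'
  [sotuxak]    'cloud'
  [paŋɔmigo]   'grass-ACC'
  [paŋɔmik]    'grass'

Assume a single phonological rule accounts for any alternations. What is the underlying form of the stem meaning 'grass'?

The root 'grass' surfaces as [paŋɔmigo] and [paŋɔmik], with a stem-final [g] ~ [k] alternation.
If /k/ were underlying and a rule turned it into [g] before the ACC suffix, 'skin' would also alternate; but it has [k] in both [ʃunɛnɛko] and [ʃunɛnɛk].
Therefore /g/ is basic and [k] is derived by word-final obstruent devoicing (voiced obstruents become voiceless word-finally).

/paŋɔmig/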